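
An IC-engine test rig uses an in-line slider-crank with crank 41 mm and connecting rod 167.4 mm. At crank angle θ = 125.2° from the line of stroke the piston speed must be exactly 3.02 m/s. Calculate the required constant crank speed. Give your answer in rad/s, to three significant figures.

For an in-line slider-crank, |v_piston| = rω|sinθ|·[1 + r cosθ/√(L² − r² sin²θ)].
With r = 0.041 m, L = 0.1674 m, θ = 125.2°: the bracketed kinematic factor |dx/dθ| = 0.028675 m.
ω = v/|dx/dθ| = 3.02/0.028675 = 105.32 rad/s.

105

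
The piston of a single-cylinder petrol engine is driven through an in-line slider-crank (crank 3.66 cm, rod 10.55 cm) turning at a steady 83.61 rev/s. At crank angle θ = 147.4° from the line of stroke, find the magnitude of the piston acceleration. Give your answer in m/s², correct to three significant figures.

ω = 2π·83.6 = 525.3 rad/s
x(θ) = r cosθ + √(L² − r² sin²θ); with ω constant, a = ω²·d²x/dθ².
d²x/dθ² = −r cosθ − r²(cos2θ)/√u − r⁴ sin²2θ/(4u^{3/2}),  u = L² − r² sin²θ = 0.0107414 m².
Substituting r = 0.0366 m, L = 0.1055 m, θ = 147.4°: d²x/dθ² = +0.02508 m.
a = ω²·d²x/dθ² = (525.3)²·(+0.02508) = +6921.6 m/s²;  |a| = 6921.6 m/s².

6920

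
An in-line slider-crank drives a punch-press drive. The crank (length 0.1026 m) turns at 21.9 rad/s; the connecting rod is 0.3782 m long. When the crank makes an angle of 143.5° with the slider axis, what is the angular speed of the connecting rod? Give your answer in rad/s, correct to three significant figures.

4.84

ω = 21.9 rad/s
The rod makes angle φ with the slider axis where L sinφ = r sinθ; differentiating, L cosφ·φ̇ = r ω cosθ.
L cosφ = √(L² − r² sin²θ) = 0.37324 m.
|ω_rod| = r ω |cosθ| / √(L² − r² sin²θ) = 0.1026·21.9·0.80386/0.37324 = 4.8392 rad/s.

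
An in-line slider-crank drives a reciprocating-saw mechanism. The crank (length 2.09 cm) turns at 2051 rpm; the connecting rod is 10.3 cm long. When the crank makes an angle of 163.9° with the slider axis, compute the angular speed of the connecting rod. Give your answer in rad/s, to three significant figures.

ω = 214.8 rad/s (converted from 2051 rpm).
The rod makes angle φ with the slider axis where L sinφ = r sinθ; differentiating, L cosφ·φ̇ = r ω cosθ.
L cosφ = √(L² − r² sin²θ) = 0.10284 m.
|ω_rod| = r ω |cosθ| / √(L² − r² sin²θ) = 0.0209·214.8·0.96078/0.10284 = 41.939 rad/s.

41.9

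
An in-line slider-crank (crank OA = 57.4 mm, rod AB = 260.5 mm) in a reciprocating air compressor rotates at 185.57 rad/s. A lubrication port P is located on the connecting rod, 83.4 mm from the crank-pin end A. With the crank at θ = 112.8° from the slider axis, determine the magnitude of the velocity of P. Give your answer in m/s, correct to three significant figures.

9.95

ω = 185.6 rad/s.  Crank-pin speed |V_A| = rω = 10.652 m/s, perpendicular to OA.
Rod angle: sinφ = −(r/L) sinθ ⇒ φ = -11.720°; ω_rod = −rω cosθ/√(L²−r²sin²θ) = +16.183 rad/s.
V_P = V_A + ω_rod × AP, with AP = 0.0834 m along the rod.
Components: V_Px = −rω sinθ − a·ω_rod·sinφ = -9.5453 m/s;  V_Py = rω cosθ + a·ω_rod·cosφ = -2.8062 m/s.
|V_P| = √(V_Px² + V_Py²) = 9.9492 m/s.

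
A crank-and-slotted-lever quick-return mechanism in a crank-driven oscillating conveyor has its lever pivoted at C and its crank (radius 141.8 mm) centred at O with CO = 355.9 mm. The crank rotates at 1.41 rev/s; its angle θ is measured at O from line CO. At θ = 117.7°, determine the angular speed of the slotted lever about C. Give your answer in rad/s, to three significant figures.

ω = 8.859 rad/s (from 1.41 rev/s).
Crank pin A relative to C: A = (d + r cosθ, r sinθ); lever angle φ = atan2(r sinθ, d + r cosθ).
Differentiating tanφ: φ̇ = rω(d cosθ + r)/(d² + r² + 2dr cosθ).
d² + r² + 2dr cosθ = |CA|² = 0.099854 m²;  d cosθ + r = -0.023637 m.
|ω_lever| = |0.1418·8.859·-0.023637| / 0.099854 = 0.29738 rad/s.

0.297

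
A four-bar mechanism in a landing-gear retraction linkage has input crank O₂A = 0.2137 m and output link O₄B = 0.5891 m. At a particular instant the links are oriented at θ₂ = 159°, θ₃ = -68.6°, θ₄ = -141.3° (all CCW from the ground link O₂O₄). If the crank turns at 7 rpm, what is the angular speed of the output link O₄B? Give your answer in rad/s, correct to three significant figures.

ω₂ = 0.733 rad/s (from 7 rpm).
Differentiating the loop-closure r₂e^{iθ₂}+r₃e^{iθ₃}=r₁+r₄e^{iθ₄} gives r₂ω₂e^{iθ₂}+r₃ω₃e^{iθ₃}=r₄ω₄e^{iθ₄}.
Eliminating the other unknown: ω₄ = r₂ω₂ sin(θ₂−θ₃) / [r₄ sin(θ₄−θ₃)].
Numerator sine = -0.73846; denominator sine = -0.95476.
Result = 0.2137·0.733·(-0.73846) / (0.5891·(-0.95476)) = +0.20567 rad/s; magnitude 0.20567 rad/s.

0.206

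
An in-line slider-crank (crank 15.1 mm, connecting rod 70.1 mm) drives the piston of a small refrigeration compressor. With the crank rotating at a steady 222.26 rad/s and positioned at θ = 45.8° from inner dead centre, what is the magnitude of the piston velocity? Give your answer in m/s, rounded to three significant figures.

2.77

ω = 222.3 rad/s
For an in-line slider-crank, x = r cosθ + √(L² − r² sin²θ), so v = −rω sinθ·[1 + r cosθ/√(L² − r² sin²θ)].
With r = 0.0151 m, L = 0.0701 m, θ = 45.8°: √(L² − r² sin²θ) = 0.069259 m.
v = −0.0151·222.3·0.71691·[1 + 0.0151·0.69717/0.069259] = -2.7718 m/s.
|v| = 2.7718 m/s.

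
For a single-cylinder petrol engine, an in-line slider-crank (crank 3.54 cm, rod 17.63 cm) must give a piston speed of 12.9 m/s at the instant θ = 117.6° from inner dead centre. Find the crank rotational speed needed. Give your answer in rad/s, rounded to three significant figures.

454

For an in-line slider-crank, |v_piston| = rω|sinθ|·[1 + r cosθ/√(L² − r² sin²θ)].
With r = 0.0354 m, L = 0.1763 m, θ = 117.6°: the bracketed kinematic factor |dx/dθ| = 0.028406 m.
ω = v/|dx/dθ| = 12.9/0.028406 = 454.13 rad/s.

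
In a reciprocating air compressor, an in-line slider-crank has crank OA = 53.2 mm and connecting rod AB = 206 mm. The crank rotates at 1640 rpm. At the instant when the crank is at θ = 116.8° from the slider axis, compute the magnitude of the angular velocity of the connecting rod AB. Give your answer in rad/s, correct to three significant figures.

ω = 171.7 rad/s (converted from 1640 rpm).
The rod makes angle φ with the slider axis where L sinφ = r sinθ; differentiating, L cosφ·φ̇ = r ω cosθ.
L cosφ = √(L² − r² sin²θ) = 0.20045 m.
|ω_rod| = r ω |cosθ| / √(L² − r² sin²θ) = 0.0532·171.7·0.45088/0.20045 = 20.551 rad/s.

20.6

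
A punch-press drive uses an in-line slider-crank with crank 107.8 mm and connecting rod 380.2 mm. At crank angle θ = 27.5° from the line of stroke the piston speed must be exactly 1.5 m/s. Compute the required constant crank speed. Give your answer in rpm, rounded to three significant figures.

230

For an in-line slider-crank, |v_piston| = rω|sinθ|·[1 + r cosθ/√(L² − r² sin²θ)].
With r = 0.1078 m, L = 0.3802 m, θ = 27.5°: the bracketed kinematic factor |dx/dθ| = 0.062404 m.
ω = v/|dx/dθ| = 1.5/0.062404 = 24.037 rad/s.
N = 60ω/(2π) = 229.54 rpm.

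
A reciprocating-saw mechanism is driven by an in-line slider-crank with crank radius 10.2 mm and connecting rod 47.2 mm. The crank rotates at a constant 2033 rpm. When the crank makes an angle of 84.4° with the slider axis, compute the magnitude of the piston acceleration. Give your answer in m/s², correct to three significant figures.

ω = 2π·2033/60 = 212.9 rad/s
x(θ) = r cosθ + √(L² − r² sin²θ); with ω constant, a = ω²·d²x/dθ².
d²x/dθ² = −r cosθ − r²(cos2θ)/√u − r⁴ sin²2θ/(4u^{3/2}),  u = L² − r² sin²θ = 0.00212479 m².
Substituting r = 0.0102 m, L = 0.0472 m, θ = 84.4°: d²x/dθ² = +0.0012177 m.
a = ω²·d²x/dθ² = (212.9)²·(+0.0012177) = +55.191 m/s²;  |a| = 55.191 m/s².

55.2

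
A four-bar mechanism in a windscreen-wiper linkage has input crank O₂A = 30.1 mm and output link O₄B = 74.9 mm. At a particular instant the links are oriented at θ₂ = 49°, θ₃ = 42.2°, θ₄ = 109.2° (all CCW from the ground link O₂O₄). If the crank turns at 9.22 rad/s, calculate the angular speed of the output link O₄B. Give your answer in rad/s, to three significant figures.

0.477

ω₂ = 9.22 rad/s
Differentiating the loop-closure r₂e^{iθ₂}+r₃e^{iθ₃}=r₁+r₄e^{iθ₄} gives r₂ω₂e^{iθ₂}+r₃ω₃e^{iθ₃}=r₄ω₄e^{iθ₄}.
Eliminating the other unknown: ω₄ = r₂ω₂ sin(θ₂−θ₃) / [r₄ sin(θ₄−θ₃)].
Numerator sine = +0.11840; denominator sine = +0.92050.
Result = 0.0301·9.22·(+0.11840) / (0.0749·(+0.92050)) = +0.4766 rad/s; magnitude 0.4766 rad/s.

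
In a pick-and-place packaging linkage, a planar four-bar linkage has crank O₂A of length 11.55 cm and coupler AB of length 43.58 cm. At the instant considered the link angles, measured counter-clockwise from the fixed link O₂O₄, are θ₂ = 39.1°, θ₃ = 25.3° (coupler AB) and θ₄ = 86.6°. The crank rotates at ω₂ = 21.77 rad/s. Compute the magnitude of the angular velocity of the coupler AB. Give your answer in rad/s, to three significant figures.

4.85

ω₂ = 21.77 rad/s
Differentiating the loop-closure r₂e^{iθ₂}+r₃e^{iθ₃}=r₁+r₄e^{iθ₄} gives r₂ω₂e^{iθ₂}+r₃ω₃e^{iθ₃}=r₄ω₄e^{iθ₄}.
Eliminating the other unknown: ω₃ = r₂ω₂ sin(θ₄−θ₂) / [r₃ sin(θ₃−θ₄)].
Numerator sine = +0.73728; denominator sine = -0.87715.
Result = 0.1155·21.77·(+0.73728) / (0.4358·(-0.87715)) = -4.8497 rad/s; magnitude 4.8497 rad/s.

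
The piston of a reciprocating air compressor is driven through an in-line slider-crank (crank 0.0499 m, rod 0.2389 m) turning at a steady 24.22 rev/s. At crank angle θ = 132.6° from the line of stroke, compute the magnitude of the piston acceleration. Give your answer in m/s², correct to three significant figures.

800

ω = 2π·24.2 = 152.2 rad/s
x(θ) = r cosθ + √(L² − r² sin²θ); with ω constant, a = ω²·d²x/dθ².
d²x/dθ² = −r cosθ − r²(cos2θ)/√u − r⁴ sin²2θ/(4u^{3/2}),  u = L² − r² sin²θ = 0.055724 m².
Substituting r = 0.0499 m, L = 0.2389 m, θ = 132.6°: d²x/dθ² = +0.034542 m.
a = ω²·d²x/dθ² = (152.2)²·(+0.034542) = +799.93 m/s²;  |a| = 799.93 m/s².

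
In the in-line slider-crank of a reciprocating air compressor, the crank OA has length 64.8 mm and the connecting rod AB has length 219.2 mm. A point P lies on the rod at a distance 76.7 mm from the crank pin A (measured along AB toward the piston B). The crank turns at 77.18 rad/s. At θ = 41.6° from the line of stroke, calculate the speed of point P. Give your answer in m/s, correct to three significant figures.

4.33

ω = 77.18 rad/s.  Crank-pin speed |V_A| = rω = 5.0013 m/s, perpendicular to OA.
Rod angle: sinφ = −(r/L) sinθ ⇒ φ = -11.319°; ω_rod = −rω cosθ/√(L²−r²sin²θ) = -17.4 rad/s.
V_P = V_A + ω_rod × AP, with AP = 0.0767 m along the rod.
Components: V_Px = −rω sinθ − a·ω_rod·sinφ = -3.5824 m/s;  V_Py = rω cosθ + a·ω_rod·cosφ = +2.4313 m/s.
|V_P| = √(V_Px² + V_Py²) = 4.3295 m/s.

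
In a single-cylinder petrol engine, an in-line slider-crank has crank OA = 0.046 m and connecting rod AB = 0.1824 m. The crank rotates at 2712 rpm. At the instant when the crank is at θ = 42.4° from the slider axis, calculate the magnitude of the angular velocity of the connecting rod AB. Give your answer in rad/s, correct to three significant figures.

ω = 284 rad/s (converted from 2712 rpm).
The rod makes angle φ with the slider axis where L sinφ = r sinθ; differentiating, L cosφ·φ̇ = r ω cosθ.
L cosφ = √(L² − r² sin²θ) = 0.17974 m.
|ω_rod| = r ω |cosθ| / √(L² − r² sin²θ) = 0.046·284·0.73846/0.17974 = 53.672 rad/s.

53.7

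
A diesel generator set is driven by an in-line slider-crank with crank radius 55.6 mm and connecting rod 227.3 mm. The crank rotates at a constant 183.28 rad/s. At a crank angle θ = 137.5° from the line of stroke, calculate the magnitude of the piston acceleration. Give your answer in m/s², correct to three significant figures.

1330

ω = 183.3 rad/s
x(θ) = r cosθ + √(L² − r² sin²θ); with ω constant, a = ω²·d²x/dθ².
d²x/dθ² = −r cosθ − r²(cos2θ)/√u − r⁴ sin²2θ/(4u^{3/2}),  u = L² − r² sin²θ = 0.0502543 m².
Substituting r = 0.0556 m, L = 0.2273 m, θ = 137.5°: d²x/dθ² = +0.03958 m.
a = ω²·d²x/dθ² = (183.3)²·(+0.03958) = +1329.6 m/s²;  |a| = 1329.6 m/s².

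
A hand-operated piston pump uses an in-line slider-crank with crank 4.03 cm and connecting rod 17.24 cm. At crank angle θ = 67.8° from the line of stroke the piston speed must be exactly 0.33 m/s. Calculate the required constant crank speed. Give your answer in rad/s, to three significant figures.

8.11

For an in-line slider-crank, |v_piston| = rω|sinθ|·[1 + r cosθ/√(L² − r² sin²θ)].
With r = 0.0403 m, L = 0.1724 m, θ = 67.8°: the bracketed kinematic factor |dx/dθ| = 0.040688 m.
ω = v/|dx/dθ| = 0.33/0.040688 = 8.1105 rad/s.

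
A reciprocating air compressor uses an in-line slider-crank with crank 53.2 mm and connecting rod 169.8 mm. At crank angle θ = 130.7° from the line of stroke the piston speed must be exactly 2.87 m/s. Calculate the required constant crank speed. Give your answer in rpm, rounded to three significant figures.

860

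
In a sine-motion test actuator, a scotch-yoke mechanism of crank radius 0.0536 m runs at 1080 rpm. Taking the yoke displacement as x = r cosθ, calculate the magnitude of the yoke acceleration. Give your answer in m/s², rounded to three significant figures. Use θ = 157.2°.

632

ω = 113.1 rad/s (from 1080 rpm).
x = r cosθ ⇒ ẍ = −rω² cosθ (ω constant).
|a| = rω²|cosθ| = 0.0536·(113.1)²·|cos 157.2°| = 632.03 m/s².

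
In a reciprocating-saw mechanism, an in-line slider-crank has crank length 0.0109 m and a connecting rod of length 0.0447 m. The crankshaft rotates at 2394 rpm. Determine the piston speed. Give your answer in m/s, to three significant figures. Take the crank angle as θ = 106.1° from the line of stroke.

ω = 2π·2394/60 = 250.7 rad/s
For an in-line slider-crank, x = r cosθ + √(L² − r² sin²θ), so v = −rω sinθ·[1 + r cosθ/√(L² − r² sin²θ)].
With r = 0.0109 m, L = 0.0447 m, θ = 106.1°: √(L² − r² sin²θ) = 0.043456 m.
v = −0.0109·250.7·0.96078·[1 + 0.0109·-0.27731/0.043456] = -2.4428 m/s.
|v| = 2.4428 m/s.

2.44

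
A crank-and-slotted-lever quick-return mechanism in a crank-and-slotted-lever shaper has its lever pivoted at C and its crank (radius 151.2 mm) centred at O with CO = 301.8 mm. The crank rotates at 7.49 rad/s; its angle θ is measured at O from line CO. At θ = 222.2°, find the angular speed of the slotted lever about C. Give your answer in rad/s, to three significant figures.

ω = 7.49 rad/s
Crank pin A relative to C: A = (d + r cosθ, r sinθ); lever angle φ = atan2(r sinθ, d + r cosθ).
Differentiating tanφ: φ̇ = rω(d cosθ + r)/(d² + r² + 2dr cosθ).
d² + r² + 2dr cosθ = |CA|² = 0.0463357 m²;  d cosθ + r = -0.072375 m.
|ω_lever| = |0.1512·7.49·-0.072375| / 0.0463357 = 1.7689 rad/s.

1.77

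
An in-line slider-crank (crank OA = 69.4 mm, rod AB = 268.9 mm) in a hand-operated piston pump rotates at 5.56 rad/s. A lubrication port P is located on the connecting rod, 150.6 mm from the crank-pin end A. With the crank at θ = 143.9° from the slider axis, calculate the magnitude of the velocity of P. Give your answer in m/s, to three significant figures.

ω = 5.56 rad/s.  Crank-pin speed |V_A| = rω = 0.38586 m/s, perpendicular to OA.
Rod angle: sinφ = −(r/L) sinθ ⇒ φ = -8.747°; ω_rod = −rω cosθ/√(L²−r²sin²θ) = +1.1731 rad/s.
V_P = V_A + ω_rod × AP, with AP = 0.1506 m along the rod.
Components: V_Px = −rω sinθ − a·ω_rod·sinφ = -0.20048 m/s;  V_Py = rω cosθ + a·ω_rod·cosφ = -0.13716 m/s.
|V_P| = √(V_Px² + V_Py²) = 0.24291 m/s.

0.243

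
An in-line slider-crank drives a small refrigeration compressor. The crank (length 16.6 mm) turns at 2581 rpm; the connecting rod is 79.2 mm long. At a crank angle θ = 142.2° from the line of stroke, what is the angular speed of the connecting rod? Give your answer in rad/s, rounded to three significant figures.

ω = 270.3 rad/s (converted from 2581 rpm).
The rod makes angle φ with the slider axis where L sinφ = r sinθ; differentiating, L cosφ·φ̇ = r ω cosθ.
L cosφ = √(L² − r² sin²θ) = 0.078544 m.
|ω_rod| = r ω |cosθ| / √(L² − r² sin²θ) = 0.0166·270.3·0.79016/0.078544 = 45.136 rad/s.

45.1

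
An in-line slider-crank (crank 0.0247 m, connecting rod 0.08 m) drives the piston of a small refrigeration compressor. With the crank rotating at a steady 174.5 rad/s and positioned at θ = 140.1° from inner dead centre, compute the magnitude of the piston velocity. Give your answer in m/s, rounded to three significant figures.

ω = 174.5 rad/s
For an in-line slider-crank, x = r cosθ + √(L² − r² sin²θ), so v = −rω sinθ·[1 + r cosθ/√(L² − r² sin²θ)].
With r = 0.0247 m, L = 0.08 m, θ = 140.1°: √(L² − r² sin²θ) = 0.078415 m.
v = −0.0247·174.5·0.64145·[1 + 0.0247·-0.76717/0.078415] = -2.0966 m/s.
|v| = 2.0966 m/s.

2.10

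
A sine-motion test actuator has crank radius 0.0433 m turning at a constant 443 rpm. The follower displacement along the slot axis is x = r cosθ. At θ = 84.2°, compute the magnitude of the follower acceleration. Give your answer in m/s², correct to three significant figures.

9.42

ω = 46.39 rad/s (from 443 rpm).
x = r cosθ ⇒ ẍ = −rω² cosθ (ω constant).
|a| = rω²|cosθ| = 0.0433·(46.39)²·|cos 84.2°| = 9.4171 m/s².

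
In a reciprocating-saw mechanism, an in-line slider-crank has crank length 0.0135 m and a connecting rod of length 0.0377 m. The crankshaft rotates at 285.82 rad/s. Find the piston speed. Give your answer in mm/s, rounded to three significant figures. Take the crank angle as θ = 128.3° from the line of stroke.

ω = 285.8 rad/s
For an in-line slider-crank, x = r cosθ + √(L² − r² sin²θ), so v = −rω sinθ·[1 + r cosθ/√(L² − r² sin²θ)].
With r = 0.0135 m, L = 0.0377 m, θ = 128.3°: √(L² − r² sin²θ) = 0.036181 m.
v = −0.0135·285.8·0.78478·[1 + 0.0135·-0.61978/0.036181] = -2.3278 m/s.
|v| = 2.3278 m/s = 2327.8 mm/s.

2330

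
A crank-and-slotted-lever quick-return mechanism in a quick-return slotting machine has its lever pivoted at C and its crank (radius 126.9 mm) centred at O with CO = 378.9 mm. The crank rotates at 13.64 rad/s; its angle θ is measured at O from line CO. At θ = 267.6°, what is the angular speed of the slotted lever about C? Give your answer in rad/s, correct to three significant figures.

1.23

ω = 13.64 rad/s
Crank pin A relative to C: A = (d + r cosθ, r sinθ); lever angle φ = atan2(r sinθ, d + r cosθ).
Differentiating tanφ: φ̇ = rω(d cosθ + r)/(d² + r² + 2dr cosθ).
d² + r² + 2dr cosθ = |CA|² = 0.155642 m²;  d cosθ + r = +0.11103 m.
|ω_lever| = |0.1269·13.64·+0.11103| / 0.155642 = 1.2348 rad/s.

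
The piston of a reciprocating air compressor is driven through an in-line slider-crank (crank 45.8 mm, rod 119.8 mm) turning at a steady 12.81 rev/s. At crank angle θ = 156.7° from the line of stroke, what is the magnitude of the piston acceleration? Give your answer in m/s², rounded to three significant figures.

ω = 2π·12.8 = 80.49 rad/s
x(θ) = r cosθ + √(L² − r² sin²θ); with ω constant, a = ω²·d²x/dθ².
d²x/dθ² = −r cosθ − r²(cos2θ)/√u − r⁴ sin²2θ/(4u^{3/2}),  u = L² − r² sin²θ = 0.0140239 m².
Substituting r = 0.0458 m, L = 0.1198 m, θ = 156.7°: d²x/dθ² = +0.029545 m.
a = ω²·d²x/dθ² = (80.49)²·(+0.029545) = +191.4 m/s²;  |a| = 191.4 m/s².

191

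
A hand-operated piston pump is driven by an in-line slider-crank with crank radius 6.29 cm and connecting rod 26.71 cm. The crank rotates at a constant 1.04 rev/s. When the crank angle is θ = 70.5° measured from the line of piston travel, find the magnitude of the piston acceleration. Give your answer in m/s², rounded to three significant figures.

ω = 2π·1.04 = 6.535 rad/s
x(θ) = r cosθ + √(L² − r² sin²θ); with ω constant, a = ω²·d²x/dθ².
d²x/dθ² = −r cosθ − r²(cos2θ)/√u − r⁴ sin²2θ/(4u^{3/2}),  u = L² − r² sin²θ = 0.0678269 m².
Substituting r = 0.0629 m, L = 0.2671 m, θ = 70.5°: d²x/dθ² = -0.0092782 m.
a = ω²·d²x/dθ² = (6.535)²·(-0.0092782) = -0.39618 m/s²;  |a| = 0.39618 m/s².

0.396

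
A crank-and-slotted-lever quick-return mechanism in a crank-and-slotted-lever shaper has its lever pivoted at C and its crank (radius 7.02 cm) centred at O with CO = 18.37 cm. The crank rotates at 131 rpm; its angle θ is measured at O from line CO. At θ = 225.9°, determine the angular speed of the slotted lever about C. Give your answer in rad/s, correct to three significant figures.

2.68

ω = 13.72 rad/s (from 131 rpm).
Crank pin A relative to C: A = (d + r cosθ, r sinθ); lever angle φ = atan2(r sinθ, d + r cosθ).
Differentiating tanφ: φ̇ = rω(d cosθ + r)/(d² + r² + 2dr cosθ).
d² + r² + 2dr cosθ = |CA|² = 0.0207251 m²;  d cosθ + r = -0.057639 m.
|ω_lever| = |0.0702·13.72·-0.057639| / 0.0207251 = 2.6783 rad/s.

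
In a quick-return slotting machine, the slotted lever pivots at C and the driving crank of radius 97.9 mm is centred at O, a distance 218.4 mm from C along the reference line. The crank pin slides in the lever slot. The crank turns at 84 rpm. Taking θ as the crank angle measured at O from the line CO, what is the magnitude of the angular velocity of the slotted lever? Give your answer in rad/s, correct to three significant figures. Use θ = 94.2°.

1.30

ω = 8.796 rad/s (from 84 rpm).
Crank pin A relative to C: A = (d + r cosθ, r sinθ); lever angle φ = atan2(r sinθ, d + r cosθ).
Differentiating tanφ: φ̇ = rω(d cosθ + r)/(d² + r² + 2dr cosθ).
d² + r² + 2dr cosθ = |CA|² = 0.0541511 m²;  d cosθ + r = +0.081905 m.
|ω_lever| = |0.0979·8.796·+0.081905| / 0.0541511 = 1.3025 rad/s.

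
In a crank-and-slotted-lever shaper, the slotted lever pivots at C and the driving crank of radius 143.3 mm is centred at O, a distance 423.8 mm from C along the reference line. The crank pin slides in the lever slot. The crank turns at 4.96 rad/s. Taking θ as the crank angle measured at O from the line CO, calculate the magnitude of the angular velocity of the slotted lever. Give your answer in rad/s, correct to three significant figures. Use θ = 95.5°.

0.387

ω = 4.96 rad/s
Crank pin A relative to C: A = (d + r cosθ, r sinθ); lever angle φ = atan2(r sinθ, d + r cosθ).
Differentiating tanφ: φ̇ = rω(d cosθ + r)/(d² + r² + 2dr cosθ).
d² + r² + 2dr cosθ = |CA|² = 0.1885 m²;  d cosθ + r = +0.10268 m.
|ω_lever| = |0.1433·4.96·+0.10268| / 0.1885 = 0.38717 rad/s.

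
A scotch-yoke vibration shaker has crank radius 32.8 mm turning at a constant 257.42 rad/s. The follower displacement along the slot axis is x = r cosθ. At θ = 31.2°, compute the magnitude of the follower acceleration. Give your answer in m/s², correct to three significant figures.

1860

ω = 257.4 rad/s
x = r cosθ ⇒ ẍ = −rω² cosθ (ω constant).
|a| = rω²|cosθ| = 0.0328·(257.4)²·|cos 31.2°| = 1859.1 m/s².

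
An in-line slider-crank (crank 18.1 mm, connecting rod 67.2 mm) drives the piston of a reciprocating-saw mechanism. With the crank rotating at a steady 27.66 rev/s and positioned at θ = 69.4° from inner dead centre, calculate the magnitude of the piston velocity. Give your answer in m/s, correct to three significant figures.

ω = 2π·27.7 = 173.8 rad/s
For an in-line slider-crank, x = r cosθ + √(L² − r² sin²θ), so v = −rω sinθ·[1 + r cosθ/√(L² − r² sin²θ)].
With r = 0.0181 m, L = 0.0672 m, θ = 69.4°: √(L² − r² sin²θ) = 0.065029 m.
v = −0.0181·173.8·0.93606·[1 + 0.0181·0.35184/0.065029] = -3.2329 m/s.
|v| = 3.2329 m/s.

3.23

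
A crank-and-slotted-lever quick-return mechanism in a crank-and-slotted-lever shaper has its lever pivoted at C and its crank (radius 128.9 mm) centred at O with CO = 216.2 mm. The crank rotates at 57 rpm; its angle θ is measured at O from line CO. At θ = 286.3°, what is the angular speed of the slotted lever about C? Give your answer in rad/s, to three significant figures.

ω = 5.969 rad/s (from 57 rpm).
Crank pin A relative to C: A = (d + r cosθ, r sinθ); lever angle φ = atan2(r sinθ, d + r cosθ).
Differentiating tanφ: φ̇ = rω(d cosθ + r)/(d² + r² + 2dr cosθ).
d² + r² + 2dr cosθ = |CA|² = 0.079001 m²;  d cosθ + r = +0.18958 m.
|ω_lever| = |0.1289·5.969·+0.18958| / 0.079001 = 1.8464 rad/s.

1.85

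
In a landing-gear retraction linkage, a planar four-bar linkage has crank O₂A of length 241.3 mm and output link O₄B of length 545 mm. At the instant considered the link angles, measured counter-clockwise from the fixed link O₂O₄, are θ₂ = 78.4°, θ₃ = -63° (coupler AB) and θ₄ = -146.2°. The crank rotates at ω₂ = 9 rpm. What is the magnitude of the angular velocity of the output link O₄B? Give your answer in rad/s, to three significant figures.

0.262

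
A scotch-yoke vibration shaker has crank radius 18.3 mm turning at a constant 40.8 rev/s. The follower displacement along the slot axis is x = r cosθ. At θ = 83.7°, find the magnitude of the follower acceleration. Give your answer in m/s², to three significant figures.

132

ω = 256.4 rad/s (from 40.8 rev/s).
x = r cosθ ⇒ ẍ = −rω² cosθ (ω constant).
|a| = rω²|cosθ| = 0.0183·(256.4)²·|cos 83.7°| = 131.97 m/s².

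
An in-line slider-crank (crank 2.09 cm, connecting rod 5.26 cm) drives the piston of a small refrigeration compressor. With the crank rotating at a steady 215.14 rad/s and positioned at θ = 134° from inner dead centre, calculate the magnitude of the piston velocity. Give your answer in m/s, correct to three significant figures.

ω = 215.1 rad/s
For an in-line slider-crank, x = r cosθ + √(L² − r² sin²θ), so v = −rω sinθ·[1 + r cosθ/√(L² − r² sin²θ)].
With r = 0.0209 m, L = 0.0526 m, θ = 134°: √(L² − r² sin²θ) = 0.050406 m.
v = −0.0209·215.1·0.71934·[1 + 0.0209·-0.69466/0.050406] = -2.3028 m/s.
|v| = 2.3028 m/s.

2.30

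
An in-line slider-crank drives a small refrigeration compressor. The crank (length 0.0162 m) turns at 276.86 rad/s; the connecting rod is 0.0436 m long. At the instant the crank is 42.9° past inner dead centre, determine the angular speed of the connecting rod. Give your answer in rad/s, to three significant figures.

77.9

ω = 276.9 rad/s
The rod makes angle φ with the slider axis where L sinφ = r sinθ; differentiating, L cosφ·φ̇ = r ω cosθ.
L cosφ = √(L² − r² sin²θ) = 0.042182 m.
|ω_rod| = r ω |cosθ| / √(L² − r² sin²θ) = 0.0162·276.9·0.73254/0.042182 = 77.889 rad/s.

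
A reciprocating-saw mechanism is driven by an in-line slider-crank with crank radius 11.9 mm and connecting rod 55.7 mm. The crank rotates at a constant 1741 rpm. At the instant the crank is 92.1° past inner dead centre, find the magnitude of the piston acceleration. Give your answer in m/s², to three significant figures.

101

ω = 2π·1741/60 = 182.3 rad/s
x(θ) = r cosθ + √(L² − r² sin²θ); with ω constant, a = ω²·d²x/dθ².
d²x/dθ² = −r cosθ − r²(cos2θ)/√u − r⁴ sin²2θ/(4u^{3/2}),  u = L² − r² sin²θ = 0.00296107 m².
Substituting r = 0.0119 m, L = 0.0557 m, θ = 92.1°: d²x/dθ² = +0.0030313 m.
a = ω²·d²x/dθ² = (182.3)²·(+0.0030313) = +100.76 m/s²;  |a| = 100.76 m/s².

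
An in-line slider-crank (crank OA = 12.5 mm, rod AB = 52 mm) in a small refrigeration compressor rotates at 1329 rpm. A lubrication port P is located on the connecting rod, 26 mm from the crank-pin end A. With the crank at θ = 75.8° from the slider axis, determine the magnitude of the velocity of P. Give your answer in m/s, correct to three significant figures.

1.75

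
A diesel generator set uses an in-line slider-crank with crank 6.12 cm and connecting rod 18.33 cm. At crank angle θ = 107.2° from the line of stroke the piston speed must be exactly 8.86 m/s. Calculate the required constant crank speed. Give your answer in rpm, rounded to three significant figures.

1620

For an in-line slider-crank, |v_piston| = rω|sinθ|·[1 + r cosθ/√(L² − r² sin²θ)].
With r = 0.0612 m, L = 0.1833 m, θ = 107.2°: the bracketed kinematic factor |dx/dθ| = 0.052373 m.
ω = v/|dx/dθ| = 8.86/0.052373 = 169.17 rad/s.
N = 60ω/(2π) = 1615.5 rpm.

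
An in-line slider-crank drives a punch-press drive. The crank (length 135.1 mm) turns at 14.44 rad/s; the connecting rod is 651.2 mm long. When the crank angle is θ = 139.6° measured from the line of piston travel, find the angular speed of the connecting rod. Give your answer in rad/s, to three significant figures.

ω = 14.44 rad/s
The rod makes angle φ with the slider axis where L sinφ = r sinθ; differentiating, L cosφ·φ̇ = r ω cosθ.
L cosφ = √(L² − r² sin²θ) = 0.64529 m.
|ω_rod| = r ω |cosθ| / √(L² − r² sin²θ) = 0.1351·14.44·0.76154/0.64529 = 2.3023 rad/s.

2.30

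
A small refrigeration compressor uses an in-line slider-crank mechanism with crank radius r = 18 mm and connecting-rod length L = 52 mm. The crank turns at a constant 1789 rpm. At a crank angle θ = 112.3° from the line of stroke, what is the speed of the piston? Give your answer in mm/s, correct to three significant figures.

ω = 2π·1789/60 = 187.3 rad/s
For an in-line slider-crank, x = r cosθ + √(L² − r² sin²θ), so v = −rω sinθ·[1 + r cosθ/√(L² − r² sin²θ)].
With r = 0.018 m, L = 0.052 m, θ = 112.3°: √(L² − r² sin²θ) = 0.049261 m.
v = −0.018·187.3·0.92521·[1 + 0.018·-0.37946/0.049261] = -2.6874 m/s.
|v| = 2.6874 m/s = 2687.4 mm/s.

2690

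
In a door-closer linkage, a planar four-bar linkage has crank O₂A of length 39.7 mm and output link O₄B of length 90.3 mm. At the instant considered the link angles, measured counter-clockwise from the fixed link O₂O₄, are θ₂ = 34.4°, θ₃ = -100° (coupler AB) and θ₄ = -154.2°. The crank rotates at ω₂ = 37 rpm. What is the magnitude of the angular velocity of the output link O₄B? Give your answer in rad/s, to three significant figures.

1.50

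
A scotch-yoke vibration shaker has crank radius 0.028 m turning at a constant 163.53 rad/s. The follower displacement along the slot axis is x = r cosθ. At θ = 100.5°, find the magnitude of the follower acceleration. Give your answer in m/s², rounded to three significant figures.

ω = 163.5 rad/s
x = r cosθ ⇒ ẍ = −rω² cosθ (ω constant).
|a| = rω²|cosθ| = 0.028·(163.5)²·|cos 100.5°| = 136.45 m/s².

136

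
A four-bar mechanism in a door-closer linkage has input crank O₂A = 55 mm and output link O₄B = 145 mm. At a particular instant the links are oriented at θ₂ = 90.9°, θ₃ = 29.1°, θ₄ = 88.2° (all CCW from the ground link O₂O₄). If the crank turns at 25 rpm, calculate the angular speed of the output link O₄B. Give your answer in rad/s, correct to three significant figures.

1.02

ω₂ = 2.618 rad/s (from 25 rpm).
Differentiating the loop-closure r₂e^{iθ₂}+r₃e^{iθ₃}=r₁+r₄e^{iθ₄} gives r₂ω₂e^{iθ₂}+r₃ω₃e^{iθ₃}=r₄ω₄e^{iθ₄}.
Eliminating the other unknown: ω₄ = r₂ω₂ sin(θ₂−θ₃) / [r₄ sin(θ₄−θ₃)].
Numerator sine = +0.88130; denominator sine = +0.85806.
Result = 0.055·2.618·(+0.88130) / (0.145·(+0.85806)) = +1.0199 rad/s; magnitude 1.0199 rad/s.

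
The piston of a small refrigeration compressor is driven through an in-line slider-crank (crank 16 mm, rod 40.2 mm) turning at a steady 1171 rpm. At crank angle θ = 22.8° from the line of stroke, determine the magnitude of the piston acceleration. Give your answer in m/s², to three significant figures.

292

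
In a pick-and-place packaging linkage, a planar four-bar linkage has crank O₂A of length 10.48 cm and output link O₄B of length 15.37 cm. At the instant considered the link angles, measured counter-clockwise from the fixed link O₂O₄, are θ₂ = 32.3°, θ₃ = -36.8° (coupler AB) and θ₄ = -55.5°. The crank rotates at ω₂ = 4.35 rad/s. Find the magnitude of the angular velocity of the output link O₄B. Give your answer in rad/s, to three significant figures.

ω₂ = 4.35 rad/s
Differentiating the loop-closure r₂e^{iθ₂}+r₃e^{iθ₃}=r₁+r₄e^{iθ₄} gives r₂ω₂e^{iθ₂}+r₃ω₃e^{iθ₃}=r₄ω₄e^{iθ₄}.
Eliminating the other unknown: ω₄ = r₂ω₂ sin(θ₂−θ₃) / [r₄ sin(θ₄−θ₃)].
Numerator sine = +0.93420; denominator sine = -0.32061.
Result = 0.1048·4.35·(+0.93420) / (0.1537·(-0.32061)) = -8.6425 rad/s; magnitude 8.6425 rad/s.

8.64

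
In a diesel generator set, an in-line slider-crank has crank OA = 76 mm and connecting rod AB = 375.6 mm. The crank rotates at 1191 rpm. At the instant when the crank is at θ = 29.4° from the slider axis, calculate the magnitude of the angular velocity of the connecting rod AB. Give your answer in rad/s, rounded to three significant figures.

22.1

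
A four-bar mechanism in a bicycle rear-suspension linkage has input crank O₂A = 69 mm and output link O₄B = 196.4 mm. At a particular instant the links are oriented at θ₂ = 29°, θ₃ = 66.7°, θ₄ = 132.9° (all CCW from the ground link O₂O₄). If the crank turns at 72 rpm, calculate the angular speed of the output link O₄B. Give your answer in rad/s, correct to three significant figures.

ω₂ = 7.54 rad/s (from 72 rpm).
Differentiating the loop-closure r₂e^{iθ₂}+r₃e^{iθ₃}=r₁+r₄e^{iθ₄} gives r₂ω₂e^{iθ₂}+r₃ω₃e^{iθ₃}=r₄ω₄e^{iθ₄}.
Eliminating the other unknown: ω₄ = r₂ω₂ sin(θ₂−θ₃) / [r₄ sin(θ₄−θ₃)].
Numerator sine = -0.61153; denominator sine = +0.91496.
Result = 0.069·7.54·(-0.61153) / (0.1964·(+0.91496)) = -1.7704 rad/s; magnitude 1.7704 rad/s.

1.77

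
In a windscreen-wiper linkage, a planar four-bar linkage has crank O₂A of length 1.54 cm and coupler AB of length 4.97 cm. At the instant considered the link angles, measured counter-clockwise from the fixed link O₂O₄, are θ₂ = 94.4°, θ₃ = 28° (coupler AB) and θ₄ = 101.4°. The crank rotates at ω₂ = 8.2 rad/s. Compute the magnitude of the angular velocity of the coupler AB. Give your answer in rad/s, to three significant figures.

0.323

ω₂ = 8.2 rad/s
Differentiating the loop-closure r₂e^{iθ₂}+r₃e^{iθ₃}=r₁+r₄e^{iθ₄} gives r₂ω₂e^{iθ₂}+r₃ω₃e^{iθ₃}=r₄ω₄e^{iθ₄}.
Eliminating the other unknown: ω₃ = r₂ω₂ sin(θ₄−θ₂) / [r₃ sin(θ₃−θ₄)].
Numerator sine = +0.12187; denominator sine = -0.95832.
Result = 0.0154·8.2·(+0.12187) / (0.0497·(-0.95832)) = -0.32312 rad/s; magnitude 0.32312 rad/s.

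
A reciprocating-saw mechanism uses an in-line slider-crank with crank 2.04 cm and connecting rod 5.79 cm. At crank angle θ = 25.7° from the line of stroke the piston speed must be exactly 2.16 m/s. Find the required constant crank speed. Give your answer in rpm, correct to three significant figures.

For an in-line slider-crank, |v_piston| = rω|sinθ|·[1 + r cosθ/√(L² − r² sin²θ)].
With r = 0.0204 m, L = 0.0579 m, θ = 25.7°: the bracketed kinematic factor |dx/dθ| = 0.011689 m.
ω = v/|dx/dθ| = 2.16/0.011689 = 184.79 rad/s.
N = 60ω/(2π) = 1764.7 rpm.

1760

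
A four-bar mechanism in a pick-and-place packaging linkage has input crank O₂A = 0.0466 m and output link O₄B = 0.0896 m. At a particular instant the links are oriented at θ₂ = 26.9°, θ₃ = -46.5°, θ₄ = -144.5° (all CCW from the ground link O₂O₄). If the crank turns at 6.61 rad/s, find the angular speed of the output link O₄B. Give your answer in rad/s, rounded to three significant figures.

3.33

ω₂ = 6.61 rad/s
Differentiating the loop-closure r₂e^{iθ₂}+r₃e^{iθ₃}=r₁+r₄e^{iθ₄} gives r₂ω₂e^{iθ₂}+r₃ω₃e^{iθ₃}=r₄ω₄e^{iθ₄}.
Eliminating the other unknown: ω₄ = r₂ω₂ sin(θ₂−θ₃) / [r₄ sin(θ₄−θ₃)].
Numerator sine = +0.95832; denominator sine = -0.99027.
Result = 0.0466·6.61·(+0.95832) / (0.0896·(-0.99027)) = -3.3269 rad/s; magnitude 3.3269 rad/s.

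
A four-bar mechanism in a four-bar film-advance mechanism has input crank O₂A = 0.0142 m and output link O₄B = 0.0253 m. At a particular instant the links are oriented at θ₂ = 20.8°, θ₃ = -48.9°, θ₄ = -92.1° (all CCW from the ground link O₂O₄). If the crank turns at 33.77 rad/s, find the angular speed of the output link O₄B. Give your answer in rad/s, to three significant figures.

26.0

ω₂ = 33.77 rad/s
Differentiating the loop-closure r₂e^{iθ₂}+r₃e^{iθ₃}=r₁+r₄e^{iθ₄} gives r₂ω₂e^{iθ₂}+r₃ω₃e^{iθ₃}=r₄ω₄e^{iθ₄}.
Eliminating the other unknown: ω₄ = r₂ω₂ sin(θ₂−θ₃) / [r₄ sin(θ₄−θ₃)].
Numerator sine = +0.93789; denominator sine = -0.68455.
Result = 0.0142·33.77·(+0.93789) / (0.0253·(-0.68455)) = -25.969 rad/s; magnitude 25.969 rad/s.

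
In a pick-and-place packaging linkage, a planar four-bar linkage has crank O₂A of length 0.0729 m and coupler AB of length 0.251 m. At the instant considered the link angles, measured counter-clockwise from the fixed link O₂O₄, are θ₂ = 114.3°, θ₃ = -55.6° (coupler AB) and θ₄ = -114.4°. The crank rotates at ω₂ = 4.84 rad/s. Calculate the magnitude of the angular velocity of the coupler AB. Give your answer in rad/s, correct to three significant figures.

1.23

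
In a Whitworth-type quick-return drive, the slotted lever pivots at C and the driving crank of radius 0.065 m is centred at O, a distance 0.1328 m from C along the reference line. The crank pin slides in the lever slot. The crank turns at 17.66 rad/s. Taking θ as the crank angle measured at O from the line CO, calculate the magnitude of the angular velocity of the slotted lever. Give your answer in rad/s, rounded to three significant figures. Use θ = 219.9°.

4.91

ω = 17.66 rad/s
Crank pin A relative to C: A = (d + r cosθ, r sinθ); lever angle φ = atan2(r sinθ, d + r cosθ).
Differentiating tanφ: φ̇ = rω(d cosθ + r)/(d² + r² + 2dr cosθ).
d² + r² + 2dr cosθ = |CA|² = 0.0086165 m²;  d cosθ + r = -0.03688 m.
|ω_lever| = |0.065·17.66·-0.03688| / 0.0086165 = 4.9131 rad/s.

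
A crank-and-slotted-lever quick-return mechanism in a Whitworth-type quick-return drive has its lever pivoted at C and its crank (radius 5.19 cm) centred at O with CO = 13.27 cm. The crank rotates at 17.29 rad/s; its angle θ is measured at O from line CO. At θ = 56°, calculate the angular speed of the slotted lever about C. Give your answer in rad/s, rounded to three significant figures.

4.04

ω = 17.29 rad/s
Crank pin A relative to C: A = (d + r cosθ, r sinθ); lever angle φ = atan2(r sinθ, d + r cosθ).
Differentiating tanφ: φ̇ = rω(d cosθ + r)/(d² + r² + 2dr cosθ).
d² + r² + 2dr cosθ = |CA|² = 0.0280054 m²;  d cosθ + r = +0.1261 m.
|ω_lever| = |0.0519·17.29·+0.1261| / 0.0280054 = 4.0407 rad/s.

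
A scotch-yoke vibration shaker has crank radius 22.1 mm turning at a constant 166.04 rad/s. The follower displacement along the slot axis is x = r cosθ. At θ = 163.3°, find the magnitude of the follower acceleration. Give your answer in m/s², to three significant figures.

584

ω = 166 rad/s
x = r cosθ ⇒ ẍ = −rω² cosθ (ω constant).
|a| = rω²|cosθ| = 0.0221·(166)²·|cos 163.3°| = 583.58 m/s².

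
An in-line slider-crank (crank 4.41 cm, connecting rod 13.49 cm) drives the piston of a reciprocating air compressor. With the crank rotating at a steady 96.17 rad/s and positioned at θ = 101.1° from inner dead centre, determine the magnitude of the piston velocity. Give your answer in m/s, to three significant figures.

3.89

ω = 96.17 rad/s
For an in-line slider-crank, x = r cosθ + √(L² − r² sin²θ), so v = −rω sinθ·[1 + r cosθ/√(L² − r² sin²θ)].
With r = 0.0441 m, L = 0.1349 m, θ = 101.1°: √(L² − r² sin²θ) = 0.12777 m.
v = −0.0441·96.17·0.98129·[1 + 0.0441·-0.19252/0.12777] = -3.8852 m/s.
|v| = 3.8852 m/s.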